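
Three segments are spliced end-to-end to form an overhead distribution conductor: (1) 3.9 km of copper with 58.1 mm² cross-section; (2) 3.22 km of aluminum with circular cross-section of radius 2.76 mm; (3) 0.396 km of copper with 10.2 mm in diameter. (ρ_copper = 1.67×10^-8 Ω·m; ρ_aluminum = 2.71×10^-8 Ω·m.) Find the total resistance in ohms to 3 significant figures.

Seg 1: A = 58.1 mm² = 5.810e-05 m²
R_1 = (1.67×10^-8)(3900)/(5.810e-05) = 1.121 Ω
Seg 2: A = πr² = π(2.7600e-03 m)² = 2.393e-05 m²
R_2 = (2.71×10^-8)(3220)/(2.393e-05) = 3.646 Ω
Seg 3: A = π(d/2)² = π(5.1000e-03 m)² = 8.171e-05 m²
R_3 = (1.67×10^-8)(396)/(8.171e-05) = 0.08093 Ω
R_total = R_1 + R_2 + R_3 = 4.85 Ω

4.85 Ω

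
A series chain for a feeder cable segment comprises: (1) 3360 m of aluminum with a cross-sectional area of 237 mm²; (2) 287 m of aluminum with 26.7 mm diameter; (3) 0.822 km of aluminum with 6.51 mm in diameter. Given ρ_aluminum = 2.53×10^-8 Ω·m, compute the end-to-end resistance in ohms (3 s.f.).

Seg 1: A = 237 mm² = 2.370e-04 m²
R_1 = (2.53×10^-8)(3360)/(2.370e-04) = 0.3587 Ω
Seg 2: A = π(d/2)² = π(1.3350e-02 m)² = 5.599e-04 m²
R_2 = (2.53×10^-8)(287)/(5.599e-04) = 0.01297 Ω
Seg 3: A = π(d/2)² = π(3.2550e-03 m)² = 3.329e-05 m²
R_3 = (2.53×10^-8)(822)/(3.329e-05) = 0.6248 Ω
R_total = R_1 + R_2 + R_3 = 0.996 Ω

0.996 Ω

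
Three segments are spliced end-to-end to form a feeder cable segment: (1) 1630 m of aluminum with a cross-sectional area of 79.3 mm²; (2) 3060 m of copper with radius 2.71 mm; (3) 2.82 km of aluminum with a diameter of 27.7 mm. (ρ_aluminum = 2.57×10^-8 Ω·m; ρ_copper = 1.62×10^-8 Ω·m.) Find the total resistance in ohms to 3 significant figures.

Seg 1: A = 79.3 mm² = 7.930e-05 m²
R_1 = (2.57×10^-8)(1630)/(7.930e-05) = 0.5283 Ω
Seg 2: A = πr² = π(2.7100e-03 m)² = 2.307e-05 m²
R_2 = (1.62×10^-8)(3060)/(2.307e-05) = 2.149 Ω
Seg 3: A = π(d/2)² = π(1.3850e-02 m)² = 6.026e-04 m²
R_3 = (2.57×10^-8)(2820)/(6.026e-04) = 0.1203 Ω
R_total = R_1 + R_2 + R_3 = 2.80 Ω

2.80 Ω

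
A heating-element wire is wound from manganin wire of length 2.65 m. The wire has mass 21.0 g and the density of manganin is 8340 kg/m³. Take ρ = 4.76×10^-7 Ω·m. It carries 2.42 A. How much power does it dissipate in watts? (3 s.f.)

7.77 W

A = m/(density·L) = 0.021/(8340×2.65) = 9.5018e-07 m²
R = ρL/A = (4.76×10^-7)(2.65)/(9.5018e-07) = 1.328 Ω
P = I²R = (2.42)² × 1.328 = 7.77 W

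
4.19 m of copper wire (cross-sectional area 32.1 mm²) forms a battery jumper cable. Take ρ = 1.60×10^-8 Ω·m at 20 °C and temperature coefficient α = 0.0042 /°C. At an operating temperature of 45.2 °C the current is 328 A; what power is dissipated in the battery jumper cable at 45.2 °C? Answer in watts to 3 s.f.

248 W

A = 32.1 mm² = 3.210e-05 m²
R₍20₎ = ρL/A = (1.60×10^-8)(4.19)/(3.210e-05) = 0.002088 Ω
R₍45.2₎ = R₍20₎(1 + αΔT) = 0.002088 × (1 + 0.0042×25.2) = 0.00231 Ω
P = I²R = (328)² × 0.00231 = 248 W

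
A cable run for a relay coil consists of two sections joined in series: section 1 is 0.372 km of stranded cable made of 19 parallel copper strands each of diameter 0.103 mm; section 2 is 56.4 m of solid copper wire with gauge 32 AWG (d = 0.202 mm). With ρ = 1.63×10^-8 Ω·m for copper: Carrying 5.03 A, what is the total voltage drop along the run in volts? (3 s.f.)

Section 1: A_strand = π(5.1500e-05)² = 8.332e-09 m²; R₁ = ρL/(N·A_s) = (1.63×10^-8)(372)/(19×8.332e-09) = 38.3 Ω
Section 2: A = π(0.202/2 mm)² = π(1.0100e-04 m)² = 3.205e-08 m²
R₂ = (1.63×10^-8)(56.4)/(3.205e-08) = 28.69 Ω
R = R₁ + R₂ = 66.99 Ω
V = IR = 5.03 × 66.99 = 337 V

337 V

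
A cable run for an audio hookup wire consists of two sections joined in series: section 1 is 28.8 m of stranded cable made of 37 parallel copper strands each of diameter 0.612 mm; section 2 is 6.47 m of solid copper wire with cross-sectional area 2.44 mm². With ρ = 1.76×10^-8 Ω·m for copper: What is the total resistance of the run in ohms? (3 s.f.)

0.0932 Ω

Section 1: A_strand = π(3.0600e-04)² = 2.942e-07 m²; R₁ = ρL/(N·A_s) = (1.76×10^-8)(28.8)/(37×2.942e-07) = 0.04657 Ω
Section 2: A = 2.44 mm² = 2.440e-06 m²
R₂ = (1.76×10^-8)(6.47)/(2.440e-06) = 0.04667 Ω
R = R₁ + R₂ = 0.0932 Ω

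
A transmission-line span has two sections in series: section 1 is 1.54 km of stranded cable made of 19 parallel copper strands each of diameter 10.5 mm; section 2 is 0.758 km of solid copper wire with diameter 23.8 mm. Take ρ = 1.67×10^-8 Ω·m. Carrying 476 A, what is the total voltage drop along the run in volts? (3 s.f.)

Section 1: A_strand = π(5.2500e-03)² = 8.659e-05 m²; R₁ = ρL/(N·A_s) = (1.67×10^-8)(1540)/(19×8.659e-05) = 0.01563 Ω
Section 2: A = π(d/2)² = π(1.1900e-02 m)² = 4.449e-04 m²
R₂ = (1.67×10^-8)(758)/(4.449e-04) = 0.02845 Ω
R = R₁ + R₂ = 0.04409 Ω
V = IR = 476 × 0.04409 = 21.0 V

21.0 V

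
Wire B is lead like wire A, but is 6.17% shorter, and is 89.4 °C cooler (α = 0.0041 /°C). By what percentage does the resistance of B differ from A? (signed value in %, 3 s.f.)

R ∝ ρL/d² with ρ ∝ (1+αΔT), so R_B/R_A = (1 − 6.17/100) × (1 − 0.0041×89.4)
= 0.9383 × 0.6335 = 0.5944
(R_B − R_A)/R_A = 0.5944 − 1 = -40.6%

-40.6%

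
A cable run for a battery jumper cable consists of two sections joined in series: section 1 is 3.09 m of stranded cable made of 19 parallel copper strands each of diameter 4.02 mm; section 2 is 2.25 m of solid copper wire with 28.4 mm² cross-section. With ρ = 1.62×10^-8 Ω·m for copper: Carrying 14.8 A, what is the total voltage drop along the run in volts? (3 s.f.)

Section 1: A_strand = π(2.0100e-03)² = 1.269e-05 m²; R₁ = ρL/(N·A_s) = (1.62×10^-8)(3.09)/(19×1.269e-05) = 2.076×10^-4 Ω
Section 2: A = 28.4 mm² = 2.840e-05 m²
R₂ = (1.62×10^-8)(2.25)/(2.840e-05) = 0.001283 Ω
R = R₁ + R₂ = 0.001491 Ω
V = IR = 14.8 × 0.001491 = 0.0221 V

0.0221 V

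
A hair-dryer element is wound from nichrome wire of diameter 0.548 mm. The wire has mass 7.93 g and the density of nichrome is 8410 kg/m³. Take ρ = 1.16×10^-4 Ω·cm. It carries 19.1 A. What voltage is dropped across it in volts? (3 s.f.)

376 V

ρ = 1.16×10^-4 Ω·cm = 1.16×10^-6 Ω·m
A = π(d/2)² = π(2.7400e-04 m)² = 2.3586e-07 m²
L = m/(density·A) = 0.00793/(8410×2.3586e-07) = 3.998 m
R = ρL/A = (1.16×10^-6)(3.998)/(2.3586e-07) = 19.66 Ω
V = IR = 19.1 × 19.66 = 376 V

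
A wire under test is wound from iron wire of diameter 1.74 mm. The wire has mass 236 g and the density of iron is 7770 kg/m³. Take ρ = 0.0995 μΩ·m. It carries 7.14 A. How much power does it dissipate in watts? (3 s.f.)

ρ = 0.0995 μΩ·m = 9.95×10^-8 Ω·m
A = π(d/2)² = π(8.7000e-04 m)² = 2.3779e-06 m²
L = m/(density·A) = 0.236/(7770×2.3779e-06) = 12.77 m
R = ρL/A = (9.95×10^-8)(12.77)/(2.3779e-06) = 0.5345 Ω
P = I²R = (7.14)² × 0.5345 = 27.2 W

27.2 W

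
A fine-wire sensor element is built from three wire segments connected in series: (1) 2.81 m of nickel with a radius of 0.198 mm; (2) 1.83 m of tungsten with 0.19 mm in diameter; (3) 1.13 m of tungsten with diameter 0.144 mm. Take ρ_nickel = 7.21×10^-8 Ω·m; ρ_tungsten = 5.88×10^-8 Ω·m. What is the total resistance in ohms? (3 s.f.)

9.52 Ω

Seg 1: A = πr² = π(1.9800e-04 m)² = 1.232e-07 m²
R_1 = (7.21×10^-8)(2.81)/(1.232e-07) = 1.645 Ω
Seg 2: A = π(d/2)² = π(9.5000e-05 m)² = 2.835e-08 m²
R_2 = (5.88×10^-8)(1.83)/(2.835e-08) = 3.795 Ω
Seg 3: A = π(d/2)² = π(7.2000e-05 m)² = 1.629e-08 m²
R_3 = (5.88×10^-8)(1.13)/(1.629e-08) = 4.08 Ω
R_total = R_1 + R_2 + R_3 = 9.52 Ω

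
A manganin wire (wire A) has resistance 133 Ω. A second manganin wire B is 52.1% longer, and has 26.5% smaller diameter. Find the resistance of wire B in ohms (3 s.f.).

374 Ω

R ∝ L/d², so R_B/R_A = (1 + 52.1/100) × (1 − 26.5/100)⁻²
= 1.521 × 1.851 = 2.816
R_B = 2.816 × 133 = 374 Ω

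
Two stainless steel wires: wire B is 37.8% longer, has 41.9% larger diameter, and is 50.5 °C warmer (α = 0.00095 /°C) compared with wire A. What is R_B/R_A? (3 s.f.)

0.717

R ∝ ρL/d² with ρ ∝ (1+αΔT), so R_B/R_A = (1 + 37.8/100) × (1 + 41.9/100)⁻² × (1 + 0.00095×50.5)
= 1.378 × 0.4966 × 1.048 = 0.717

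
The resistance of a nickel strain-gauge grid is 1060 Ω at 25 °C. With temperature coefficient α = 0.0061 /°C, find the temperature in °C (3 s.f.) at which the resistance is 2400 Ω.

R = R₀(1 + α(T − T₀)) ⇒ T = T₀ + (R/R₀ − 1)/α
T = 25 + (2400/1060 − 1)/0.0061 = 25 + (1.264)/0.0061 = 232 °C

232 °C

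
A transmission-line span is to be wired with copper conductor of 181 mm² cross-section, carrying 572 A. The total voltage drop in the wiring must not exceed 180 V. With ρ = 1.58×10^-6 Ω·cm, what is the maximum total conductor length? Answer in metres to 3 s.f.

ρ = 1.58×10^-6 Ω·cm = 1.58×10^-8 Ω·m
A = 181 mm² = 1.810e-04 m²
L_max = V_max·A/(1·ρI) = (180)(1.810e-04)/(1.58×10^-8×572) = 3600 m

3600 m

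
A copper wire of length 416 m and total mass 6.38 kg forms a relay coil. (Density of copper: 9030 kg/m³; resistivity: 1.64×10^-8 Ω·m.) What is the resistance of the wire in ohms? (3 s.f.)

A = m/(density·L) = 6.38/(9030×416) = 1.6984e-06 m²
R = ρL/A = (1.64×10^-8)(416)/(1.6984e-06) = 4.02 Ω

4.02 Ω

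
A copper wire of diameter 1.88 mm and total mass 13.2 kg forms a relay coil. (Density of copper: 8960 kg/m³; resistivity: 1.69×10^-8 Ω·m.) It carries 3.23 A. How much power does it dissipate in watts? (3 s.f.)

A = π(d/2)² = π(9.4000e-04 m)² = 2.7759e-06 m²
L = m/(density·A) = 13.2/(8960×2.7759e-06) = 530.7 m
R = ρL/A = (1.69×10^-8)(530.7)/(2.7759e-06) = 3.231 Ω
P = I²R = (3.23)² × 3.231 = 33.7 W

33.7 W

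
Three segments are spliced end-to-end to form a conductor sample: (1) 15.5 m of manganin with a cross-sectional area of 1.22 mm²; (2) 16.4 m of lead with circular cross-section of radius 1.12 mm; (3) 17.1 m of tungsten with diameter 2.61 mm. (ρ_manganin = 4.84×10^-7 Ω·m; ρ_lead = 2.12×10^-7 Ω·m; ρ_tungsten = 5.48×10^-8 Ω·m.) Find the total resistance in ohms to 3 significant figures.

Seg 1: A = 1.22 mm² = 1.220e-06 m²
R_1 = (4.84×10^-7)(15.5)/(1.220e-06) = 6.149 Ω
Seg 2: A = πr² = π(1.1200e-03 m)² = 3.941e-06 m²
R_2 = (2.12×10^-7)(16.4)/(3.941e-06) = 0.8823 Ω
Seg 3: A = π(d/2)² = π(1.3050e-03 m)² = 5.350e-06 m²
R_3 = (5.48×10^-8)(17.1)/(5.350e-06) = 0.1751 Ω
R_total = R_1 + R_2 + R_3 = 7.21 Ω

7.21 Ω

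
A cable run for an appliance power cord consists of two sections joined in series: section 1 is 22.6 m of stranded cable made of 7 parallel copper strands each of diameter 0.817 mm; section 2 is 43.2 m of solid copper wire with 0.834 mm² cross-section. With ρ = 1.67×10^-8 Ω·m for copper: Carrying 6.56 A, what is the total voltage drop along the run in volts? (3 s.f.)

Section 1: A_strand = π(4.0850e-04)² = 5.242e-07 m²; R₁ = ρL/(N·A_s) = (1.67×10^-8)(22.6)/(7×5.242e-07) = 0.1028 Ω
Section 2: A = 0.834 mm² = 8.340e-07 m²
R₂ = (1.67×10^-8)(43.2)/(8.340e-07) = 0.865 Ω
R = R₁ + R₂ = 0.9679 Ω
V = IR = 6.56 × 0.9679 = 6.35 V

6.35 V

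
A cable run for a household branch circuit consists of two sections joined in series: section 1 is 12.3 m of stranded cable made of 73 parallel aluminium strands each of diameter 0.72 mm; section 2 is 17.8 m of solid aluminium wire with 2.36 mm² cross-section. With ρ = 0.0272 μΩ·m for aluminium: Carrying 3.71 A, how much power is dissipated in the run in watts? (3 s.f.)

ρ = 0.0272 μΩ·m = 2.72×10^-8 Ω·m
Section 1: A_strand = π(3.6000e-04)² = 4.072e-07 m²; R₁ = ρL/(N·A_s) = (2.72×10^-8)(12.3)/(73×4.072e-07) = 0.01126 Ω
Section 2: A = 2.36 mm² = 2.360e-06 m²
R₂ = (2.72×10^-8)(17.8)/(2.360e-06) = 0.2052 Ω
R = R₁ + R₂ = 0.2164 Ω
P = I²R = (3.71)² × 0.2164 = 2.98 W

2.98 W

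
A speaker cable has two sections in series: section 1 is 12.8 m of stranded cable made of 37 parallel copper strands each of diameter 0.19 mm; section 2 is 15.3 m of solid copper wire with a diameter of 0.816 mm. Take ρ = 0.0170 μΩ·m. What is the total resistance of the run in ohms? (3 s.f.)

0.705 Ω

ρ = 0.0170 μΩ·m = 1.70×10^-8 Ω·m
Section 1: A_strand = π(9.5000e-05)² = 2.835e-08 m²; R₁ = ρL/(N·A_s) = (1.70×10^-8)(12.8)/(37×2.835e-08) = 0.2074 Ω
Section 2: A = π(d/2)² = π(4.0800e-04 m)² = 5.230e-07 m²
R₂ = (1.70×10^-8)(15.3)/(5.230e-07) = 0.4974 Ω
R = R₁ + R₂ = 0.705 Ω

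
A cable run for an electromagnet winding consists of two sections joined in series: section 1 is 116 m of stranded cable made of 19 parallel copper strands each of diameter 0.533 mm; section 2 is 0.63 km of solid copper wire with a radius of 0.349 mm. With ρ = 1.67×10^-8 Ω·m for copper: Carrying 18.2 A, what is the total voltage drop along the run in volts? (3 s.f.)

509 V

Section 1: A_strand = π(2.6650e-04)² = 2.231e-07 m²; R₁ = ρL/(N·A_s) = (1.67×10^-8)(116)/(19×2.231e-07) = 0.457 Ω
Section 2: A = πr² = π(3.4900e-04 m)² = 3.826e-07 m²
R₂ = (1.67×10^-8)(630)/(3.826e-07) = 27.5 Ω
R = R₁ + R₂ = 27.95 Ω
V = IR = 18.2 × 27.95 = 509 V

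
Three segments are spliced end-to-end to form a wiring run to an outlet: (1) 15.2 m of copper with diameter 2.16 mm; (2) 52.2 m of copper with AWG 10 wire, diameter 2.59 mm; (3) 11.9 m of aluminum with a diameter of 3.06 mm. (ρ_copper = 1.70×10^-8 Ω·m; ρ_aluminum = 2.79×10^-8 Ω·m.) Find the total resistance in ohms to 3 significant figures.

Seg 1: A = π(d/2)² = π(1.0800e-03 m)² = 3.664e-06 m²
R_1 = (1.70×10^-8)(15.2)/(3.664e-06) = 0.07052 Ω
Seg 2: A = π(2.59/2 mm)² = π(1.2950e-03 m)² = 5.269e-06 m²
R_2 = (1.70×10^-8)(52.2)/(5.269e-06) = 0.1684 Ω
Seg 3: A = π(d/2)² = π(1.5300e-03 m)² = 7.354e-06 m²
R_3 = (2.79×10^-8)(11.9)/(7.354e-06) = 0.04515 Ω
R_total = R_1 + R_2 + R_3 = 0.284 Ω

0.284 Ω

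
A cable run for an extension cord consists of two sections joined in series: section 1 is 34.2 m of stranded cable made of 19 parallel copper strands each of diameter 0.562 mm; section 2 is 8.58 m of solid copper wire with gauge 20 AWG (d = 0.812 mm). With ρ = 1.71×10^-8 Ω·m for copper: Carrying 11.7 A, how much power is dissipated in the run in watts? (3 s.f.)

55.8 W

Section 1: A_strand = π(2.8100e-04)² = 2.481e-07 m²; R₁ = ρL/(N·A_s) = (1.71×10^-8)(34.2)/(19×2.481e-07) = 0.1241 Ω
Section 2: A = π(0.812/2 mm)² = π(4.0600e-04 m)² = 5.178e-07 m²
R₂ = (1.71×10^-8)(8.58)/(5.178e-07) = 0.2833 Ω
R = R₁ + R₂ = 0.4074 Ω
P = I²R = (11.7)² × 0.4074 = 55.8 W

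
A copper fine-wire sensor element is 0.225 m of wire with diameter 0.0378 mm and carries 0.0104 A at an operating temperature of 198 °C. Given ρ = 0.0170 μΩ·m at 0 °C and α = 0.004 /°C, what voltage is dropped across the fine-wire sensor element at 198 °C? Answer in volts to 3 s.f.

ρ = 0.0170 μΩ·m = 1.70×10^-8 Ω·m
A = π(d/2)² = π(1.8900e-05 m)² = 1.122e-09 m²
R₍0₎ = ρL/A = (1.70×10^-8)(0.225)/(1.122e-09) = 3.408 Ω
R₍198₎ = R₍0₎(1 + αΔT) = 3.408 × (1 + 0.004×198) = 6.108 Ω
V = IR = 0.0104 × 6.108 = 0.0635 V

0.0635 V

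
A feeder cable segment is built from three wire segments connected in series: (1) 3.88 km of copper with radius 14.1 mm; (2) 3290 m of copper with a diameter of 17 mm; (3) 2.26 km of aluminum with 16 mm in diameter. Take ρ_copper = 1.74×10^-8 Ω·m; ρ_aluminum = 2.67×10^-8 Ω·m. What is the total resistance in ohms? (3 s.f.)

Seg 1: A = πr² = π(1.4100e-02 m)² = 6.246e-04 m²
R_1 = (1.74×10^-8)(3880)/(6.246e-04) = 0.1081 Ω
Seg 2: A = π(d/2)² = π(8.5000e-03 m)² = 2.270e-04 m²
R_2 = (1.74×10^-8)(3290)/(2.270e-04) = 0.2522 Ω
Seg 3: A = π(d/2)² = π(8.0000e-03 m)² = 2.011e-04 m²
R_3 = (2.67×10^-8)(2260)/(2.011e-04) = 0.3001 Ω
R_total = R_1 + R_2 + R_3 = 0.660 Ω

0.660 Ω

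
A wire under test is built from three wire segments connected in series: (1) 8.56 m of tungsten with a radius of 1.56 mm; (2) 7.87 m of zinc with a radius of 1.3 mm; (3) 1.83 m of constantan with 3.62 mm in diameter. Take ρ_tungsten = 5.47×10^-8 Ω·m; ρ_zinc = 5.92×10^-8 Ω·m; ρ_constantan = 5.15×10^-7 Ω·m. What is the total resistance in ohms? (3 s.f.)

Seg 1: A = πr² = π(1.5600e-03 m)² = 7.645e-06 m²
R_1 = (5.47×10^-8)(8.56)/(7.645e-06) = 0.06124 Ω
Seg 2: A = πr² = π(1.3000e-03 m)² = 5.309e-06 m²
R_2 = (5.92×10^-8)(7.87)/(5.309e-06) = 0.08775 Ω
Seg 3: A = π(d/2)² = π(1.8100e-03 m)² = 1.029e-05 m²
R_3 = (5.15×10^-7)(1.83)/(1.029e-05) = 0.09157 Ω
R_total = R_1 + R_2 + R_3 = 0.241 Ω

0.241 Ω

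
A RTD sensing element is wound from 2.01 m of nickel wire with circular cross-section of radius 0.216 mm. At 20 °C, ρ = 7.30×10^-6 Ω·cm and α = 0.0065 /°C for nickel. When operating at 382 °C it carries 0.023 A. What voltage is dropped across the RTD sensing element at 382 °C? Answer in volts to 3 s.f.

0.0772 V

ρ = 7.30×10^-6 Ω·cm = 7.30×10^-8 Ω·m
A = πr² = π(2.1600e-04 m)² = 1.466e-07 m²
R₍20₎ = ρL/A = (7.30×10^-8)(2.01)/(1.466e-07) = 1.001 Ω
R₍382₎ = R₍20₎(1 + αΔT) = 1.001 × (1 + 0.0065×362) = 3.357 Ω
V = IR = 0.023 × 3.357 = 0.0772 V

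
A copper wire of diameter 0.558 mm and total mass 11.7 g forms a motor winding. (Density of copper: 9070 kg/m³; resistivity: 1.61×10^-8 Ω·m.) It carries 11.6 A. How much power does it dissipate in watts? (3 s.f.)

46.7 W

A = π(d/2)² = π(2.7900e-04 m)² = 2.4454e-07 m²
L = m/(density·A) = 0.0117/(9070×2.4454e-07) = 5.275 m
R = ρL/A = (1.61×10^-8)(5.275)/(2.4454e-07) = 0.3473 Ω
P = I²R = (11.6)² × 0.3473 = 46.7 W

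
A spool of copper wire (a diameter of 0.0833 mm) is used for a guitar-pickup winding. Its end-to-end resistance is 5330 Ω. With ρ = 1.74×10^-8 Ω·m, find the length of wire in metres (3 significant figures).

1670 m

A = π(d/2)² = π(4.1650e-05 m)² = 5.450e-09 m²
L = RA/ρ = (5330)(5.450e-09)/(1.74×10^-8) = 1670 m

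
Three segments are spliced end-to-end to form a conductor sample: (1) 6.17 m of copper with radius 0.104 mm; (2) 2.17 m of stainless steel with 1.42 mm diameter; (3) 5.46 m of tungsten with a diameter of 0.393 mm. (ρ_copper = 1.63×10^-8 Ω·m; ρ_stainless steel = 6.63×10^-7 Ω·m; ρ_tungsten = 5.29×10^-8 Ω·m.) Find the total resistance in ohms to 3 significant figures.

6.25 Ω

Seg 1: A = πr² = π(1.0400e-04 m)² = 3.398e-08 m²
R_1 = (1.63×10^-8)(6.17)/(3.398e-08) = 2.96 Ω
Seg 2: A = π(d/2)² = π(7.1000e-04 m)² = 1.584e-06 m²
R_2 = (6.63×10^-7)(2.17)/(1.584e-06) = 0.9085 Ω
Seg 3: A = π(d/2)² = π(1.9650e-04 m)² = 1.213e-07 m²
R_3 = (5.29×10^-8)(5.46)/(1.213e-07) = 2.381 Ω
R_total = R_1 + R_2 + R_3 = 6.25 Ω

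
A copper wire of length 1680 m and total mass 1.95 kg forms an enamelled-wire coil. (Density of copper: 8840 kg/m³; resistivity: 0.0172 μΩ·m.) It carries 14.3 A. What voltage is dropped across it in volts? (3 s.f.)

3150 V

ρ = 0.0172 μΩ·m = 1.72×10^-8 Ω·m
A = m/(density·L) = 1.95/(8840×1680) = 1.3130e-07 m²
R = ρL/A = (1.72×10^-8)(1680)/(1.3130e-07) = 220.1 Ω
V = IR = 14.3 × 220.1 = 3150 V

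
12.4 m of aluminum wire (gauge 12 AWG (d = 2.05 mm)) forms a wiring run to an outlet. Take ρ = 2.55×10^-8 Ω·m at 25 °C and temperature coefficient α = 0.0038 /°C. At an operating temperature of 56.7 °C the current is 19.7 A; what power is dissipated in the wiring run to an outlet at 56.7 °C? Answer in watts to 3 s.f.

A = π(2.05/2 mm)² = π(1.0250e-03 m)² = 3.301e-06 m²
R₍25₎ = ρL/A = (2.55×10^-8)(12.4)/(3.301e-06) = 0.0958 Ω
R₍56.7₎ = R₍25₎(1 + αΔT) = 0.0958 × (1 + 0.0038×31.7) = 0.1073 Ω
P = I²R = (19.7)² × 0.1073 = 41.7 W

41.7 W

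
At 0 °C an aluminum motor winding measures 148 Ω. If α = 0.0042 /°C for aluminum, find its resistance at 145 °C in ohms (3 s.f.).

238 Ω

ΔT = 145 − 0 = 145 °C
R = R₀(1 + αΔT) = 148 × (1 + 0.0042×145) = 148 × 1.609 = 238 Ω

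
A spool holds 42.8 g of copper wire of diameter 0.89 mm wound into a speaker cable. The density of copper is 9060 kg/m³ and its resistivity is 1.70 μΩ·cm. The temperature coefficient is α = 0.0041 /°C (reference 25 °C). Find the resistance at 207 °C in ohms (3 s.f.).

ρ = 1.70 μΩ·cm = 1.70×10^-8 Ω·m
A = π(d/2)² = π(4.4500e-04 m)² = 6.2211e-07 m²
L = m/(density·A) = 0.0428/(9060×6.2211e-07) = 7.594 m
R = ρL/A = (1.70×10^-8)(7.594)/(6.2211e-07) = 0.2075 Ω
R(207 °C) = 0.2075 × (1 + 0.0041×182) = 0.362 Ω

0.362 Ω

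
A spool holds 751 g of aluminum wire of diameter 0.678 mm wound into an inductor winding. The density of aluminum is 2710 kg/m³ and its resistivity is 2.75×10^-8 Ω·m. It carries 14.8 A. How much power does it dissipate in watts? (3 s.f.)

12800 W

A = π(d/2)² = π(3.3900e-04 m)² = 3.6103e-07 m²
L = m/(density·A) = 0.751/(2710×3.6103e-07) = 767.6 m
R = ρL/A = (2.75×10^-8)(767.6)/(3.6103e-07) = 58.47 Ω
P = I²R = (14.8)² × 58.47 = 12800 W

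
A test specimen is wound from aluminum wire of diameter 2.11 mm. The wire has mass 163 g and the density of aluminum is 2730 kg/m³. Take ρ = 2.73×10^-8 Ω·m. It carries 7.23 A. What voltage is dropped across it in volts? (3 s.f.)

0.964 V

A = π(d/2)² = π(1.0550e-03 m)² = 3.4967e-06 m²
L = m/(density·A) = 0.163/(2730×3.4967e-06) = 17.08 m
R = ρL/A = (2.73×10^-8)(17.08)/(3.4967e-06) = 0.1333 Ω
V = IR = 7.23 × 0.1333 = 0.964 V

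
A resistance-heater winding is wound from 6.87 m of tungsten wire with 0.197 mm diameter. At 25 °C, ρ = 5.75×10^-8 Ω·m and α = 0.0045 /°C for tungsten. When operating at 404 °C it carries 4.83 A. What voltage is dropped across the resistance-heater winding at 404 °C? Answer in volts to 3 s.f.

A = π(d/2)² = π(9.8500e-05 m)² = 3.048e-08 m²
R₍25₎ = ρL/A = (5.75×10^-8)(6.87)/(3.048e-08) = 12.96 Ω
R₍404₎ = R₍25₎(1 + αΔT) = 12.96 × (1 + 0.0045×379) = 35.06 Ω
V = IR = 4.83 × 35.06 = 169 V

169 V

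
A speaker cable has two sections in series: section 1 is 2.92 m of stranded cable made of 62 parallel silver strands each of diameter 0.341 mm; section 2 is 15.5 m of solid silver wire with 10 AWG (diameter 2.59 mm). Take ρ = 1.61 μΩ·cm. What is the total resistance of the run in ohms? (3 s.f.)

0.0557 Ω

ρ = 1.61 μΩ·cm = 1.61×10^-8 Ω·m
Section 1: A_strand = π(1.7050e-04)² = 9.133e-08 m²; R₁ = ρL/(N·A_s) = (1.61×10^-8)(2.92)/(62×9.133e-08) = 0.008303 Ω
Section 2: A = π(2.59/2 mm)² = π(1.2950e-03 m)² = 5.269e-06 m²
R₂ = (1.61×10^-8)(15.5)/(5.269e-06) = 0.04737 Ω
R = R₁ + R₂ = 0.0557 Ω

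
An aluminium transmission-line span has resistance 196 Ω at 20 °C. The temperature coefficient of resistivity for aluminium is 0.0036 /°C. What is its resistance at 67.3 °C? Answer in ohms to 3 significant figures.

229 Ω

ΔT = 67.3 − 20 = 47.3 °C
R = R₀(1 + αΔT) = 196 × (1 + 0.0036×47.3) = 196 × 1.17 = 229 Ω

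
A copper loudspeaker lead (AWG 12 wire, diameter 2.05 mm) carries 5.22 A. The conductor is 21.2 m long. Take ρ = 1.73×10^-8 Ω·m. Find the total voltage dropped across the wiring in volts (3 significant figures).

A = π(2.05/2 mm)² = π(1.0250e-03 m)² = 3.301e-06 m²
R = ρL/A = (1.73×10^-8)(21.2)/(3.301e-06) = 0.1111 Ω
V = IR = 5.22 × 0.1111 = 0.580 V

0.580 V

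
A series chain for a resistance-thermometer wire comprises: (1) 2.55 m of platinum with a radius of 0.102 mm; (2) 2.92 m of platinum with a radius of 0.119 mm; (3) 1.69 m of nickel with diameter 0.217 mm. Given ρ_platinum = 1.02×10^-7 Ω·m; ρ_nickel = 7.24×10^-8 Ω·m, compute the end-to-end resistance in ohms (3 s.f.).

18.0 Ω

Seg 1: A = πr² = π(1.0200e-04 m)² = 3.269e-08 m²
R_1 = (1.02×10^-7)(2.55)/(3.269e-08) = 7.958 Ω
Seg 2: A = πr² = π(1.1900e-04 m)² = 4.449e-08 m²
R_2 = (1.02×10^-7)(2.92)/(4.449e-08) = 6.695 Ω
Seg 3: A = π(d/2)² = π(1.0850e-04 m)² = 3.698e-08 m²
R_3 = (7.24×10^-8)(1.69)/(3.698e-08) = 3.308 Ω
R_total = R_1 + R_2 + R_3 = 18.0 Ω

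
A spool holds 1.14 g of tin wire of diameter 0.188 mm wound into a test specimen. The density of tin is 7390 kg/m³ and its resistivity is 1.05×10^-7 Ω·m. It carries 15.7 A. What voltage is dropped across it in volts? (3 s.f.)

A = π(d/2)² = π(9.4000e-05 m)² = 2.7759e-08 m²
L = m/(density·A) = 0.00114/(7390×2.7759e-08) = 5.557 m
R = ρL/A = (1.05×10^-7)(5.557)/(2.7759e-08) = 21.02 Ω
V = IR = 15.7 × 21.02 = 330 V

330 V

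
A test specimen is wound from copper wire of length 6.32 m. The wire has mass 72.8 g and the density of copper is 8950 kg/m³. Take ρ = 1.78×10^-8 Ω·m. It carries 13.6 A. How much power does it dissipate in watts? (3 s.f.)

16.2 W

A = m/(density·L) = 0.0728/(8950×6.32) = 1.2870e-06 m²
R = ρL/A = (1.78×10^-8)(6.32)/(1.2870e-06) = 0.08741 Ω
P = I²R = (13.6)² × 0.08741 = 16.2 W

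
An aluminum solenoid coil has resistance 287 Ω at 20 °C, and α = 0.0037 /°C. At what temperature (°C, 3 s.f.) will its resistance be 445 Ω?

169 °C

R = R₀(1 + α(T − T₀)) ⇒ T = T₀ + (R/R₀ − 1)/α
T = 20 + (445/287 − 1)/0.0037 = 20 + (0.5505)/0.0037 = 169 °C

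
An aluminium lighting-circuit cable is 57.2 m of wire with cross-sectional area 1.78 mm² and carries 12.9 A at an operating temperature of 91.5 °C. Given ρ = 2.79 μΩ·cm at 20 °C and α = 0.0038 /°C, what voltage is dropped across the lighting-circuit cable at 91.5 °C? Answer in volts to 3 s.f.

ρ = 2.79 μΩ·cm = 2.79×10^-8 Ω·m
A = 1.78 mm² = 1.780e-06 m²
R₍20₎ = ρL/A = (2.79×10^-8)(57.2)/(1.780e-06) = 0.8966 Ω
R₍91.5₎ = R₍20₎(1 + αΔT) = 0.8966 × (1 + 0.0038×71.5) = 1.14 Ω
V = IR = 12.9 × 1.14 = 14.7 V

14.7 V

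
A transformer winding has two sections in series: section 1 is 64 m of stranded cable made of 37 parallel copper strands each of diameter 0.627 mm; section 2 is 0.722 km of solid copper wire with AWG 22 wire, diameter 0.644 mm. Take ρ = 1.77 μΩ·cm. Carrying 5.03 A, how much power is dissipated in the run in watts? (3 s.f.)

995 W

ρ = 1.77 μΩ·cm = 1.77×10^-8 Ω·m
Section 1: A_strand = π(3.1350e-04)² = 3.088e-07 m²; R₁ = ρL/(N·A_s) = (1.77×10^-8)(64)/(37×3.088e-07) = 0.09916 Ω
Section 2: A = π(0.644/2 mm)² = π(3.2200e-04 m)² = 3.257e-07 m²
R₂ = (1.77×10^-8)(722)/(3.257e-07) = 39.23 Ω
R = R₁ + R₂ = 39.33 Ω
P = I²R = (5.03)² × 39.33 = 995 W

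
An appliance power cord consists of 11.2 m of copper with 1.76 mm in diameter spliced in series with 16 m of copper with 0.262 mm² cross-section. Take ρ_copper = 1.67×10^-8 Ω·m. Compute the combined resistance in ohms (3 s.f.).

1.10 Ω

Segment 1: A = π(d/2)² = π(8.8000e-04 m)² = 2.433e-06 m²
R₁ = ρL/A = (1.67×10^-8)(11.2)/(2.433e-06) = 0.07688 Ω
Segment 2: A = 0.262 mm² = 2.620e-07 m²
R₂ = (1.67×10^-8)(16)/(2.620e-07) = 1.02 Ω
R = R₁ + R₂ = 1.10 Ω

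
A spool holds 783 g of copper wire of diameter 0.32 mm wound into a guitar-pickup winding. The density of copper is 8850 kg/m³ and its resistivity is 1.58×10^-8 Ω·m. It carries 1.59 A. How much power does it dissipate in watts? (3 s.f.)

546 W

A = π(d/2)² = π(1.6000e-04 m)² = 8.0425e-08 m²
L = m/(density·A) = 0.783/(8850×8.0425e-08) = 1100 m
R = ρL/A = (1.58×10^-8)(1100)/(8.0425e-08) = 216.1 Ω
P = I²R = (1.59)² × 216.1 = 546 W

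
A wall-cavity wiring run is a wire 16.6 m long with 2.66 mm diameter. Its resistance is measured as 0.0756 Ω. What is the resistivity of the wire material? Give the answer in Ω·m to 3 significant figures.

2.53×10^-8 Ω·m

A = π(d/2)² = π(1.3300e-03 m)² = 5.557e-06 m²
ρ = RA/L = (0.0756)(5.557e-06)/(16.6) = 2.53×10^-8 Ω·m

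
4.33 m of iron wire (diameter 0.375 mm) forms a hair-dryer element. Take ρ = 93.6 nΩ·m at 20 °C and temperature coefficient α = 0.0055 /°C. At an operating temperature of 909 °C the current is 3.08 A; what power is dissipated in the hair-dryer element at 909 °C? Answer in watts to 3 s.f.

205 W

ρ = 93.6 nΩ·m = 9.36×10^-8 Ω·m
A = π(d/2)² = π(1.8750e-04 m)² = 1.104e-07 m²
R₍20₎ = ρL/A = (9.36×10^-8)(4.33)/(1.104e-07) = 3.67 Ω
R₍909₎ = R₍20₎(1 + αΔT) = 3.67 × (1 + 0.0055×889) = 21.61 Ω
P = I²R = (3.08)² × 21.61 = 205 W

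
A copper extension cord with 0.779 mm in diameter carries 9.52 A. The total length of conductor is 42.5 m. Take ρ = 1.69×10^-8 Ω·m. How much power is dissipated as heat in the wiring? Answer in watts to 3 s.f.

A = π(d/2)² = π(3.8950e-04 m)² = 4.766e-07 m²
R = ρL/A = (1.69×10^-8)(42.5)/(4.766e-07) = 1.507 Ω
P = I²R = (9.52)² × 1.507 = 137 W

137 W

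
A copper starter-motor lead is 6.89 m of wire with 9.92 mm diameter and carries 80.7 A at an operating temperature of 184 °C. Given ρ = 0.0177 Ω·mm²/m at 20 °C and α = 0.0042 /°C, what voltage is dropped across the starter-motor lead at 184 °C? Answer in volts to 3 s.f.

ρ = 0.0177 Ω·mm²/m = 1.77×10^-8 Ω·m
A = π(d/2)² = π(4.9600e-03 m)² = 7.729e-05 m²
R₍20₎ = ρL/A = (1.77×10^-8)(6.89)/(7.729e-05) = 0.001578 Ω
R₍184₎ = R₍20₎(1 + αΔT) = 0.001578 × (1 + 0.0042×164) = 0.002665 Ω
V = IR = 80.7 × 0.002665 = 0.215 V

0.215 V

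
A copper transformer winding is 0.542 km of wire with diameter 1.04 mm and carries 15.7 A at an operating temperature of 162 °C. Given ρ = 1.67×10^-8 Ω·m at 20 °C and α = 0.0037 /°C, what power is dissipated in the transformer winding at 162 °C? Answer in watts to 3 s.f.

A = π(d/2)² = π(5.2000e-04 m)² = 8.495e-07 m²
R₍20₎ = ρL/A = (1.67×10^-8)(542)/(8.495e-07) = 10.66 Ω
R₍162₎ = R₍20₎(1 + αΔT) = 10.66 × (1 + 0.0037×142) = 16.25 Ω
P = I²R = (15.7)² × 16.25 = 4010 W

4010 W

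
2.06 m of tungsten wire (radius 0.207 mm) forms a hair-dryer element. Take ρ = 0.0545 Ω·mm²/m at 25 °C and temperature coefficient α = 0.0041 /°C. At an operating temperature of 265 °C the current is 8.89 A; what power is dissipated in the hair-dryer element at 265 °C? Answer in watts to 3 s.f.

ρ = 0.0545 Ω·mm²/m = 5.45×10^-8 Ω·m
A = πr² = π(2.0700e-04 m)² = 1.346e-07 m²
R₍25₎ = ρL/A = (5.45×10^-8)(2.06)/(1.346e-07) = 0.834 Ω
R₍265₎ = R₍25₎(1 + αΔT) = 0.834 × (1 + 0.0041×240) = 1.655 Ω
P = I²R = (8.89)² × 1.655 = 131 W

131 W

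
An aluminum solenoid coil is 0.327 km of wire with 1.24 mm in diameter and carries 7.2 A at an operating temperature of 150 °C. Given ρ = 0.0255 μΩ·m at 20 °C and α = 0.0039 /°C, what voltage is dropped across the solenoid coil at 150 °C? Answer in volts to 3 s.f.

ρ = 0.0255 μΩ·m = 2.55×10^-8 Ω·m
A = π(d/2)² = π(6.2000e-04 m)² = 1.208e-06 m²
R₍20₎ = ρL/A = (2.55×10^-8)(327)/(1.208e-06) = 6.905 Ω
R₍150₎ = R₍20₎(1 + αΔT) = 6.905 × (1 + 0.0039×130) = 10.41 Ω
V = IR = 7.2 × 10.41 = 74.9 V

74.9 V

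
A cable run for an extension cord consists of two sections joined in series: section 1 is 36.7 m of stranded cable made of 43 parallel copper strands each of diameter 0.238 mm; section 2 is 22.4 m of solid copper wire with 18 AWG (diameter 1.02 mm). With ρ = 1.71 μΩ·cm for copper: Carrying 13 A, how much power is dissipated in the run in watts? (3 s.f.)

ρ = 1.71 μΩ·cm = 1.71×10^-8 Ω·m
Section 1: A_strand = π(1.1900e-04)² = 4.449e-08 m²; R₁ = ρL/(N·A_s) = (1.71×10^-8)(36.7)/(43×4.449e-08) = 0.3281 Ω
Section 2: A = π(1.02/2 mm)² = π(5.1000e-04 m)² = 8.171e-07 m²
R₂ = (1.71×10^-8)(22.4)/(8.171e-07) = 0.4688 Ω
R = R₁ + R₂ = 0.7968 Ω
P = I²R = (13)² × 0.7968 = 135 W

135 W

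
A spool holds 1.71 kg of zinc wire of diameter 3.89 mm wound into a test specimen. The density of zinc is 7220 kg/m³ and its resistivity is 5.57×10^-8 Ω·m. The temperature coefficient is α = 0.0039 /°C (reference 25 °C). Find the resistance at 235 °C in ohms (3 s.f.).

0.170 Ω

A = π(d/2)² = π(1.9450e-03 m)² = 1.1885e-05 m²
L = m/(density·A) = 1.71/(7220×1.1885e-05) = 19.93 m
R = ρL/A = (5.57×10^-8)(19.93)/(1.1885e-05) = 0.0934 Ω
R(235 °C) = 0.0934 × (1 + 0.0039×210) = 0.170 Ω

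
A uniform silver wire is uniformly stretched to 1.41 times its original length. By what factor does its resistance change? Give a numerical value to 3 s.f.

Volume constant ⇒ A' = A/k with k = 1.41. R' = ρ(kL)/(A/k) = k²R.
Factor = 1.99

1.99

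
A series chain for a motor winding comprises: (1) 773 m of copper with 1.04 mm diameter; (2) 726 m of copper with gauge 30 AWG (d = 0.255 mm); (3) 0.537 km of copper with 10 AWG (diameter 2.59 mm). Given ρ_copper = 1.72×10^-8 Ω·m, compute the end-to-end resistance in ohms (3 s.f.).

262 Ω

Seg 1: A = π(d/2)² = π(5.2000e-04 m)² = 8.495e-07 m²
R_1 = (1.72×10^-8)(773)/(8.495e-07) = 15.65 Ω
Seg 2: A = π(0.255/2 mm)² = π(1.2750e-04 m)² = 5.107e-08 m²
R_2 = (1.72×10^-8)(726)/(5.107e-08) = 244.5 Ω
Seg 3: A = π(2.59/2 mm)² = π(1.2950e-03 m)² = 5.269e-06 m²
R_3 = (1.72×10^-8)(537)/(5.269e-06) = 1.753 Ω
R_total = R_1 + R_2 + R_3 = 262 Ω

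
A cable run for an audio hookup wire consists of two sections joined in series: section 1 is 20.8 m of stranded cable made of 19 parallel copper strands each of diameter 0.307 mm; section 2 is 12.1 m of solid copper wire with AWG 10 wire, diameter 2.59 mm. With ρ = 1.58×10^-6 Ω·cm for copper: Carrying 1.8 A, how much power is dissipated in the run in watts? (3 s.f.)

ρ = 1.58×10^-6 Ω·cm = 1.58×10^-8 Ω·m
Section 1: A_strand = π(1.5350e-04)² = 7.402e-08 m²; R₁ = ρL/(N·A_s) = (1.58×10^-8)(20.8)/(19×7.402e-08) = 0.2337 Ω
Section 2: A = π(2.59/2 mm)² = π(1.2950e-03 m)² = 5.269e-06 m²
R₂ = (1.58×10^-8)(12.1)/(5.269e-06) = 0.03629 Ω
R = R₁ + R₂ = 0.27 Ω
P = I²R = (1.8)² × 0.27 = 0.875 W

0.875 W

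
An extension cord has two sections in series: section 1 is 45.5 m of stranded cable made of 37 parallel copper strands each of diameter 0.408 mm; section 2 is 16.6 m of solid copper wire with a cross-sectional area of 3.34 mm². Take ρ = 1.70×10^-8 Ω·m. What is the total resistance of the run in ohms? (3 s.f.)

0.244 Ω

Section 1: A_strand = π(2.0400e-04)² = 1.307e-07 m²; R₁ = ρL/(N·A_s) = (1.70×10^-8)(45.5)/(37×1.307e-07) = 0.1599 Ω
Section 2: A = 3.34 mm² = 3.340e-06 m²
R₂ = (1.70×10^-8)(16.6)/(3.340e-06) = 0.08449 Ω
R = R₁ + R₂ = 0.244 Ω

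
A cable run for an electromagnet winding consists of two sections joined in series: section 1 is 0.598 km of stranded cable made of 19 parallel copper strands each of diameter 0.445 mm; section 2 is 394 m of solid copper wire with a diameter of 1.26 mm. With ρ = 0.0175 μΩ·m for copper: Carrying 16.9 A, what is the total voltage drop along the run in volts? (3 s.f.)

ρ = 0.0175 μΩ·m = 1.75×10^-8 Ω·m
Section 1: A_strand = π(2.2250e-04)² = 1.555e-07 m²; R₁ = ρL/(N·A_s) = (1.75×10^-8)(598)/(19×1.555e-07) = 3.541 Ω
Section 2: A = π(d/2)² = π(6.3000e-04 m)² = 1.247e-06 m²
R₂ = (1.75×10^-8)(394)/(1.247e-06) = 5.53 Ω
R = R₁ + R₂ = 9.071 Ω
V = IR = 16.9 × 9.071 = 153 V

153 V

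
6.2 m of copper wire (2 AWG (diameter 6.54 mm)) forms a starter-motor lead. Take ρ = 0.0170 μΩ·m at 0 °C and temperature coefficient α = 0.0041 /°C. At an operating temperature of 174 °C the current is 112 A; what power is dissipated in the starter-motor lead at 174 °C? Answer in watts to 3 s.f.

ρ = 0.0170 μΩ·m = 1.70×10^-8 Ω·m
A = π(6.54/2 mm)² = π(3.2700e-03 m)² = 3.359e-05 m²
R₍0₎ = ρL/A = (1.70×10^-8)(6.2)/(3.359e-05) = 0.003138 Ω
R₍174₎ = R₍0₎(1 + αΔT) = 0.003138 × (1 + 0.0041×174) = 0.005376 Ω
P = I²R = (112)² × 0.005376 = 67.4 W

67.4 W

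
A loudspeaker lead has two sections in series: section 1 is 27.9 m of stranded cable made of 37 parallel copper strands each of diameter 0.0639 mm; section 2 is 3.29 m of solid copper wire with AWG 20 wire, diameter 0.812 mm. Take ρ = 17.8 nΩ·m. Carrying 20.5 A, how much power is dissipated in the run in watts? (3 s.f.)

ρ = 17.8 nΩ·m = 1.78×10^-8 Ω·m
Section 1: A_strand = π(3.1950e-05)² = 3.207e-09 m²; R₁ = ρL/(N·A_s) = (1.78×10^-8)(27.9)/(37×3.207e-09) = 4.185 Ω
Section 2: A = π(0.812/2 mm)² = π(4.0600e-04 m)² = 5.178e-07 m²
R₂ = (1.78×10^-8)(3.29)/(5.178e-07) = 0.1131 Ω
R = R₁ + R₂ = 4.298 Ω
P = I²R = (20.5)² × 4.298 = 1810 W

1810 W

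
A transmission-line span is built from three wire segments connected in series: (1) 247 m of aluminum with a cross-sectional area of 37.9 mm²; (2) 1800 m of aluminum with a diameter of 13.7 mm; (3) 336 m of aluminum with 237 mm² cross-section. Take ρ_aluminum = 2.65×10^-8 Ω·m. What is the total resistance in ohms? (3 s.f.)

0.534 Ω

Seg 1: A = 37.9 mm² = 3.790e-05 m²
R_1 = (2.65×10^-8)(247)/(3.790e-05) = 0.1727 Ω
Seg 2: A = π(d/2)² = π(6.8500e-03 m)² = 1.474e-04 m²
R_2 = (2.65×10^-8)(1800)/(1.474e-04) = 0.3236 Ω
Seg 3: A = 237 mm² = 2.370e-04 m²
R_3 = (2.65×10^-8)(336)/(2.370e-04) = 0.03757 Ω
R_total = R_1 + R_2 + R_3 = 0.534 Ω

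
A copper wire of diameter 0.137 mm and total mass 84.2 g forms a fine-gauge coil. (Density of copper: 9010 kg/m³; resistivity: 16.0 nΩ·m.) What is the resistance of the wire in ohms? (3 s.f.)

ρ = 16.0 nΩ·m = 1.60×10^-8 Ω·m
A = π(d/2)² = π(6.8500e-05 m)² = 1.4741e-08 m²
L = m/(density·A) = 0.0842/(9010×1.4741e-08) = 634 m
R = ρL/A = (1.60×10^-8)(634)/(1.4741e-08) = 688 Ω

688 Ω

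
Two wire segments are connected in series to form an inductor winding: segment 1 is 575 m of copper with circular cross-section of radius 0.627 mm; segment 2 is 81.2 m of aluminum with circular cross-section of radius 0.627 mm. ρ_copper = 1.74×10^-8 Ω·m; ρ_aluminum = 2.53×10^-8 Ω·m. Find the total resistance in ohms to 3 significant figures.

Segment 1: A = πr² = π(6.2700e-04 m)² = 1.235e-06 m²
R₁ = ρL/A = (1.74×10^-8)(575)/(1.235e-06) = 8.101 Ω
R₂ = (2.53×10^-8)(81.2)/(1.235e-06) = 1.663 Ω
R = R₁ + R₂ = 9.76 Ω

9.76 Ω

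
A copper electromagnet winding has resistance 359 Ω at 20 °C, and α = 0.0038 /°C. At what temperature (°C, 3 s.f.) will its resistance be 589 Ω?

189 °C

R = R₀(1 + α(T − T₀)) ⇒ T = T₀ + (R/R₀ − 1)/α
T = 20 + (589/359 − 1)/0.0038 = 20 + (0.6407)/0.0038 = 189 °C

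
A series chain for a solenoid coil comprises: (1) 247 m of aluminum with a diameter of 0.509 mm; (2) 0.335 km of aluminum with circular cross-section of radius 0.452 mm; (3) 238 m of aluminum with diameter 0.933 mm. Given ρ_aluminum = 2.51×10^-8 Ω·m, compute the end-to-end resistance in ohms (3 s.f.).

52.3 Ω

Seg 1: A = π(d/2)² = π(2.5450e-04 m)² = 2.035e-07 m²
R_1 = (2.51×10^-8)(247)/(2.035e-07) = 30.47 Ω
Seg 2: A = πr² = π(4.5200e-04 m)² = 6.418e-07 m²
R_2 = (2.51×10^-8)(335)/(6.418e-07) = 13.1 Ω
Seg 3: A = π(d/2)² = π(4.6650e-04 m)² = 6.837e-07 m²
R_3 = (2.51×10^-8)(238)/(6.837e-07) = 8.738 Ω
R_total = R_1 + R_2 + R_3 = 52.3 Ω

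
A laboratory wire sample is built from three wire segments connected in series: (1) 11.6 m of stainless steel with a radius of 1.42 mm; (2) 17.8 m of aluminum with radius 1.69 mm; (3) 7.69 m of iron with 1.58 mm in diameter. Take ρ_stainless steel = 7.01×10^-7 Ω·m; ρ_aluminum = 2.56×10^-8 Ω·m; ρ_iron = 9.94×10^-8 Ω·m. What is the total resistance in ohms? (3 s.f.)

Seg 1: A = πr² = π(1.4200e-03 m)² = 6.335e-06 m²
R_1 = (7.01×10^-7)(11.6)/(6.335e-06) = 1.284 Ω
Seg 2: A = πr² = π(1.6900e-03 m)² = 8.973e-06 m²
R_2 = (2.56×10^-8)(17.8)/(8.973e-06) = 0.05079 Ω
Seg 3: A = π(d/2)² = π(7.9000e-04 m)² = 1.961e-06 m²
R_3 = (9.94×10^-8)(7.69)/(1.961e-06) = 0.3899 Ω
R_total = R_1 + R_2 + R_3 = 1.72 Ω

1.72 Ω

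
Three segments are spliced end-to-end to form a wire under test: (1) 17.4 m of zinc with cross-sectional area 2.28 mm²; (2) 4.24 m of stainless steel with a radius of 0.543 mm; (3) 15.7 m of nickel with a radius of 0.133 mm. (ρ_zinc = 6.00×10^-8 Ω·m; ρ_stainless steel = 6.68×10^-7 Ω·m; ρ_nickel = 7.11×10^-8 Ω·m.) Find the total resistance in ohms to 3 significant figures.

Seg 1: A = 2.28 mm² = 2.280e-06 m²
R_1 = (6.00×10^-8)(17.4)/(2.280e-06) = 0.4579 Ω
Seg 2: A = πr² = π(5.4300e-04 m)² = 9.263e-07 m²
R_2 = (6.68×10^-7)(4.24)/(9.263e-07) = 3.058 Ω
Seg 3: A = πr² = π(1.3300e-04 m)² = 5.557e-08 m²
R_3 = (7.11×10^-8)(15.7)/(5.557e-08) = 20.09 Ω
R_total = R_1 + R_2 + R_3 = 23.6 Ω

23.6 Ω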